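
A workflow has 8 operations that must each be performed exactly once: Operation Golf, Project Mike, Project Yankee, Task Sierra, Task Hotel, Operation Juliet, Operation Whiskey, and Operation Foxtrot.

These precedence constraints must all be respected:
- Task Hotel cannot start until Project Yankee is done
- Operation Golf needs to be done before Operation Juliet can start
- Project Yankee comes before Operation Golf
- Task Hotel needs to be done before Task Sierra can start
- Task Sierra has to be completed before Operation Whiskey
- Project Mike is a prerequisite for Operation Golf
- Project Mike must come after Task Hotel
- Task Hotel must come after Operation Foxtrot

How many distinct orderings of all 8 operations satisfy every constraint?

20

The operations with no prerequisites are Project Yankee, Operation Foxtrot; any of them can be placed first.
Counting all ways to extend the partial order to a total order gives 20.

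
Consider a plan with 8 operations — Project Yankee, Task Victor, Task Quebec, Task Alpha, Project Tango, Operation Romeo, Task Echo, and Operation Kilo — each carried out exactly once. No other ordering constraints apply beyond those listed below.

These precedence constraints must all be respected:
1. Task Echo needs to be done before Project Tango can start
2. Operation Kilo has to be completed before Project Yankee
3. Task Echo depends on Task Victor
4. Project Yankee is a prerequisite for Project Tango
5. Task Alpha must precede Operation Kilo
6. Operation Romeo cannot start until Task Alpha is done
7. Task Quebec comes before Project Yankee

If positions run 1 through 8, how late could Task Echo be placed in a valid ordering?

7

The only operation forced after Task Echo (directly or by a chain) is Project Tango.
With 1 mandatory successor out of 8 operations total, the latest slot for Task Echo is 8−1 = 7, and it's reachable by doing all non-successors before Task Echo.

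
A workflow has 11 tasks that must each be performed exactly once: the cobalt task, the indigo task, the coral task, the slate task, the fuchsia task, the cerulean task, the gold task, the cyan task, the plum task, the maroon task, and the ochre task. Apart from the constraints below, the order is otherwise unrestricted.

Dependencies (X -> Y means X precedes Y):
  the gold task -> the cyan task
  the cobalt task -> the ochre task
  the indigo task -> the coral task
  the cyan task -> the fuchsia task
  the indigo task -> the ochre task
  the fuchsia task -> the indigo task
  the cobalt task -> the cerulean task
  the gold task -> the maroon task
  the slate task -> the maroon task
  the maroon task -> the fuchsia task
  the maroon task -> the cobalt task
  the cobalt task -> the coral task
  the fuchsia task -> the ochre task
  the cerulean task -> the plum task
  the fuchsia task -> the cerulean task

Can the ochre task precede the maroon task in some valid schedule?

No

Following the maroon task → the cobalt task → the ochre task, the maroon task must precede the ochre task in every valid ordering.
Hence the ochre task can never be scheduled before the maroon task.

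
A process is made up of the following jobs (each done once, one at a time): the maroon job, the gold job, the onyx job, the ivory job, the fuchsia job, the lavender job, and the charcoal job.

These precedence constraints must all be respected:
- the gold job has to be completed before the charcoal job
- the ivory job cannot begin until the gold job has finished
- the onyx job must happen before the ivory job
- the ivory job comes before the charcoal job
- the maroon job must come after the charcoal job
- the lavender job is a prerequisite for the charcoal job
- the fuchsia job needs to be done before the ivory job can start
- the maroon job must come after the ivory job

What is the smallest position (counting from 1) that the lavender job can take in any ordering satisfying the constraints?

1

No constraint forces any other job before the lavender job, so it can be placed first.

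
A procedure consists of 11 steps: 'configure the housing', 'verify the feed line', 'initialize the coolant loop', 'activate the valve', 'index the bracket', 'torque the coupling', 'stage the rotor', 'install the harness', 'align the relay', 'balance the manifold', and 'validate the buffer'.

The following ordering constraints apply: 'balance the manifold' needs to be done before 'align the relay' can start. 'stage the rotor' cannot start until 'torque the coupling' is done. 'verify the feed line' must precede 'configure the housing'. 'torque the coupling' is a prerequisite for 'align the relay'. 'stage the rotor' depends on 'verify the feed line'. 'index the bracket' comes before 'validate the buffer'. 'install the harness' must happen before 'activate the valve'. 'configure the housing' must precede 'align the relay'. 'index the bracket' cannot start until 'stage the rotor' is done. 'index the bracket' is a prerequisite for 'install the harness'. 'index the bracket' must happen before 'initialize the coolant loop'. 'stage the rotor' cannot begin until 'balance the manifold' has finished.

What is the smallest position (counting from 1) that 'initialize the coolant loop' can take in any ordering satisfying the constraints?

The steps that are forced before 'initialize the coolant loop', directly or transitively, are 'verify the feed line', 'index the bracket', 'torque the coupling', 'stage the rotor', 'balance the manifold'. That's 5 steps.
So at minimum 5 steps come before 'initialize the coolant loop', putting 'initialize the coolant loop' no earlier than position 6. That position is achievable by scheduling exactly those predecessors first.

6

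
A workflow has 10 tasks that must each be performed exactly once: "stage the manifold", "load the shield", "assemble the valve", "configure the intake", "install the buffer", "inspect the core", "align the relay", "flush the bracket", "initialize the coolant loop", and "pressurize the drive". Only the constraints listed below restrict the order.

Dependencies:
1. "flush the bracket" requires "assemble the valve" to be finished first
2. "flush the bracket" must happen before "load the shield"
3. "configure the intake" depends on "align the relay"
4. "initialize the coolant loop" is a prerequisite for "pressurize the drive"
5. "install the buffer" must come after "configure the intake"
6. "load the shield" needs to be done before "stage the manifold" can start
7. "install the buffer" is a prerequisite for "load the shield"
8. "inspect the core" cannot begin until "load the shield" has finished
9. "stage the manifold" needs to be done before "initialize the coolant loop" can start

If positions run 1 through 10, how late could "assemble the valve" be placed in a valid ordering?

Every task that must follow "assemble the valve" has to come after it. Tracing all chains starting from "assemble the valve", those tasks are: "stage the manifold", "load the shield", "inspect the core", "flush the bracket", "initialize the coolant loop", "pressurize the drive" — 6 in total.
So at least 6 tasks follow "assemble the valve", putting "assemble the valve" no later than position 4. That position is achievable by scheduling everything else first.

4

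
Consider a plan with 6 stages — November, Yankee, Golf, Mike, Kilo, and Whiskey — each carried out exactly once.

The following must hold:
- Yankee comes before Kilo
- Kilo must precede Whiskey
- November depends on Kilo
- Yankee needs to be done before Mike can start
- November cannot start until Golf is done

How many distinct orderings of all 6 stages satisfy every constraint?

33

2 stages have no prerequisites (Yankee, Golf), so any of them could come first.
Enumerating by repeatedly choosing an available stage (one whose prerequisites are all placed) gives 33 distinct complete orderings.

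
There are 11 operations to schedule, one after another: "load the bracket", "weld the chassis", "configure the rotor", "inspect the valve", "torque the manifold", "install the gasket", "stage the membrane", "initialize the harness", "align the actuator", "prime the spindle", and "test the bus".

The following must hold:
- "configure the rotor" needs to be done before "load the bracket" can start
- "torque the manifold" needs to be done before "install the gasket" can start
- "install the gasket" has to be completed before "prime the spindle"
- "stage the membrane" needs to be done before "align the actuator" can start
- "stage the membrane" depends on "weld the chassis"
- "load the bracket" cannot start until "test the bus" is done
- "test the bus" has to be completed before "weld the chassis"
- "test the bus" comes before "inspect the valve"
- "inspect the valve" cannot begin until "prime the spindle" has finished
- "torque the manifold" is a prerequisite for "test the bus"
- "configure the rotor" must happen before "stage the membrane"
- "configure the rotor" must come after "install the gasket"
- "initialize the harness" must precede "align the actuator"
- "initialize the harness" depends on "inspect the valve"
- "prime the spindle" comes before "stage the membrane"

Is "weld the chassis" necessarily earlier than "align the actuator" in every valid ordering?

There is a constraint chain "weld the chassis" → "stage the membrane" → "align the actuator".
So "weld the chassis" must precede "align the actuator" in any valid ordering.

Yes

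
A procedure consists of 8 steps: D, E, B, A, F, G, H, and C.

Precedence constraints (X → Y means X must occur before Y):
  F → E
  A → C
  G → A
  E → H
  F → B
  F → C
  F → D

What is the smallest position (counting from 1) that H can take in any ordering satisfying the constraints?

Every step that must precede H has to come before it. Tracing all chains that end at H, those steps are: E, F — 2 in total.
With 2 mandatory predecessors, the earliest H can sit is position 2+1 = 3, and placing just those 2 first achieves it.

3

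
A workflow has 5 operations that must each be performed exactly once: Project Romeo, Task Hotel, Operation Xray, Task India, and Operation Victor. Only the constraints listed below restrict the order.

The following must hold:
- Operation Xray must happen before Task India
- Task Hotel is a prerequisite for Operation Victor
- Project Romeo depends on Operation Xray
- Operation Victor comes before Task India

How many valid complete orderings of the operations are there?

9

The operations with no prerequisites are Task Hotel, Operation Xray; any of them can be placed first.
Systematically extending each partial ordering one operation at a time and counting, there are 9 complete orderings.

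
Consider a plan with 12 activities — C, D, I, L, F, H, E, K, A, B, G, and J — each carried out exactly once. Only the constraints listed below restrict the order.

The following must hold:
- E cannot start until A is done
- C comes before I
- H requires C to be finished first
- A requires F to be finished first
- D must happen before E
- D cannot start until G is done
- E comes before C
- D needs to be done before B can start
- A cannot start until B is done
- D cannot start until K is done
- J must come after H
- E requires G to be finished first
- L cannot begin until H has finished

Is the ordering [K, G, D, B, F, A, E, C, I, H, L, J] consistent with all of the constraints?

Going through the constraints one by one, each required predecessor appears earlier in the sequence than its dependent — e.g. G (position 2) is before E (position 7), as required.

Yes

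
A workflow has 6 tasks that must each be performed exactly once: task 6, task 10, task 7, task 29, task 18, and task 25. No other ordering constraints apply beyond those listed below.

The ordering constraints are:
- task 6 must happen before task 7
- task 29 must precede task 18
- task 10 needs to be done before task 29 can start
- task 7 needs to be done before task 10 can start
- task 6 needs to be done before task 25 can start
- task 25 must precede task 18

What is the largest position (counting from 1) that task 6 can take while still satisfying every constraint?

1

Following every chain forward from task 6, the tasks that must come later are task 10, task 7, task 29, task 18, task 25 — 5 of them.
So at least 5 tasks follow task 6, putting task 6 no later than position 1. That position is achievable by scheduling everything else first.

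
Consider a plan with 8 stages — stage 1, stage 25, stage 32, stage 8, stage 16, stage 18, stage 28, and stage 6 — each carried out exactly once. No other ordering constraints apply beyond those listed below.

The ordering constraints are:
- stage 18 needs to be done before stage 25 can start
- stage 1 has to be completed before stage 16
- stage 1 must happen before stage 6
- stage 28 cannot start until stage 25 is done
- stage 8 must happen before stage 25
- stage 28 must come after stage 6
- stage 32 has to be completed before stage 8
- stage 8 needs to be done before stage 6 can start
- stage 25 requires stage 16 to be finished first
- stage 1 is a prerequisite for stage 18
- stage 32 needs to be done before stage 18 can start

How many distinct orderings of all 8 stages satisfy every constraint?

49

2 stages have no prerequisites (stage 1, stage 32), so any of them could come first.
Counting all ways to extend the partial order to a total order gives 49.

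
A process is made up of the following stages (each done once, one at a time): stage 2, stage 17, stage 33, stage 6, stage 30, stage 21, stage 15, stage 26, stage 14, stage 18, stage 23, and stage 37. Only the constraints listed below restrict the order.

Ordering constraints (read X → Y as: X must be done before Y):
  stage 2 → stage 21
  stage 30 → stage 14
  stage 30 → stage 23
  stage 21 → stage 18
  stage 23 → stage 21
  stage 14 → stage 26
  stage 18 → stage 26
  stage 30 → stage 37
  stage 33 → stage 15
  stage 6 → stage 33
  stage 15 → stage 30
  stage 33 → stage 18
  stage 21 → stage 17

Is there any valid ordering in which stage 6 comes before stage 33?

Every valid ordering already has stage 6 before stage 33 (the constraints require it), so in particular at least one does.

Yes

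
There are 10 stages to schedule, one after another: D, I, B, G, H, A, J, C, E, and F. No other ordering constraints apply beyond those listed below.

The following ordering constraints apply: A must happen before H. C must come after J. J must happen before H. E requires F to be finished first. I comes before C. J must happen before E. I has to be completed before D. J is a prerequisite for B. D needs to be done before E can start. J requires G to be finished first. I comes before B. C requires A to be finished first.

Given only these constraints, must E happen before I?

No

In fact the dependencies run the other way: I → D → E.
So E never precedes I.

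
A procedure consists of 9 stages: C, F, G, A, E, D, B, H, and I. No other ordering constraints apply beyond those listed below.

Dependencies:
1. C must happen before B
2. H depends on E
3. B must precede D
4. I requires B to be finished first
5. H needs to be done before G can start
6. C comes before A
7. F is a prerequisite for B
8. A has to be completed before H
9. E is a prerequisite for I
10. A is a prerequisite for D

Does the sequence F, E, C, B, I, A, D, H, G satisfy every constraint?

Checking each listed constraint against this order: for instance, E is in position 2 and H in position 8, so that constraint holds — and the remaining constraints check out the same way.

Yes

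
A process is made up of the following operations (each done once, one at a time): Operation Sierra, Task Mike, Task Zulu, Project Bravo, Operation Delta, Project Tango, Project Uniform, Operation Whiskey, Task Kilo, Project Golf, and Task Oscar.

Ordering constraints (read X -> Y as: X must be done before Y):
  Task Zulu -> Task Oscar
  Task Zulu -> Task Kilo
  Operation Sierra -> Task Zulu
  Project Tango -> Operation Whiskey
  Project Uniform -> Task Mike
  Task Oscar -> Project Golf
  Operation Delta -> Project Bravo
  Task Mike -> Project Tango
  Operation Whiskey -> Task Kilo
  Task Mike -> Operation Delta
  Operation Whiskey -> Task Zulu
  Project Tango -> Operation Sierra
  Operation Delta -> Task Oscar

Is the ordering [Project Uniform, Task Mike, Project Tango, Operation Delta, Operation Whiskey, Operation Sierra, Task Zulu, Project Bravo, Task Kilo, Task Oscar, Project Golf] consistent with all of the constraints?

Going through the constraints one by one, each required predecessor appears earlier in the sequence than its dependent — e.g. Operation Delta (position 4) is before Task Oscar (position 10), as required.

Yes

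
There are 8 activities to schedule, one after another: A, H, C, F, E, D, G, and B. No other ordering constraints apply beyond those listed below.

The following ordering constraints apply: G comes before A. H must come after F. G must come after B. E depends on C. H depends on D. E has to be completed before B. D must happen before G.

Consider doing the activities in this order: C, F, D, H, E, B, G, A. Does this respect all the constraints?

Every stated constraint is respected: C sits at position 1, ahead of E at position 5, and each of the other listed pairs likewise has the predecessor earlier in the sequence.

Yes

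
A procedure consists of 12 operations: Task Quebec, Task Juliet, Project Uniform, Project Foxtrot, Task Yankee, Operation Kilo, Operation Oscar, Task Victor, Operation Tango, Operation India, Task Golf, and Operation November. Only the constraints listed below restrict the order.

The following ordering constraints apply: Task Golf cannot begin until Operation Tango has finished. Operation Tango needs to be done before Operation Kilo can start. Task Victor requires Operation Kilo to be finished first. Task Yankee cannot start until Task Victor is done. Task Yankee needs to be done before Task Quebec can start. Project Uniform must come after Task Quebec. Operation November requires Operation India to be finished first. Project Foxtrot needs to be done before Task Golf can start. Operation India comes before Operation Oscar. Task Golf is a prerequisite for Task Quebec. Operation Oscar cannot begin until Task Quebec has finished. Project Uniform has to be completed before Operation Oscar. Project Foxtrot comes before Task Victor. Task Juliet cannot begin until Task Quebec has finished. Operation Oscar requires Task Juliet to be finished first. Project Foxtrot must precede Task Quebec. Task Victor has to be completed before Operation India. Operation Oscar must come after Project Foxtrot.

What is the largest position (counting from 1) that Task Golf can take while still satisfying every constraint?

Following every chain forward from Task Golf, the operations that must come later are Task Quebec, Task Juliet, Project Uniform, Operation Oscar — 4 of them.
With 4 mandatory successors out of 12 operations total, the latest slot for Task Golf is 12−4 = 8, and it's reachable by doing all non-successors before Task Golf.

8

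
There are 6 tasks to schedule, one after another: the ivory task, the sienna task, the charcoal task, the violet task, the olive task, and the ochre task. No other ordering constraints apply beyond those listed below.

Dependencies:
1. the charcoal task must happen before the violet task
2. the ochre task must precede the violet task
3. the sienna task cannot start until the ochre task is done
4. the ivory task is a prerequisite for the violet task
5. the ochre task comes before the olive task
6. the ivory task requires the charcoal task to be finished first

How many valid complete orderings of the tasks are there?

2 tasks have no prerequisites (the charcoal task, the ochre task), so any of them could come first.
Counting all ways to extend the partial order to a total order gives 38.

38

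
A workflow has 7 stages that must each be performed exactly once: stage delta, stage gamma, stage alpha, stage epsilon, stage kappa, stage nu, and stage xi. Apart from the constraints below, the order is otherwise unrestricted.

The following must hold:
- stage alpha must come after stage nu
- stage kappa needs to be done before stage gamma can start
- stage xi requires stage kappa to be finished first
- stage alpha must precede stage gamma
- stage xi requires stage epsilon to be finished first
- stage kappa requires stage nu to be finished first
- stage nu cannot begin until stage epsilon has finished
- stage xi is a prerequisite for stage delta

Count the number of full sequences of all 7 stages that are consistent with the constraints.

Only stage epsilon has no prerequisites, so it must go first.
Counting all ways to extend the partial order to a total order gives 9.

9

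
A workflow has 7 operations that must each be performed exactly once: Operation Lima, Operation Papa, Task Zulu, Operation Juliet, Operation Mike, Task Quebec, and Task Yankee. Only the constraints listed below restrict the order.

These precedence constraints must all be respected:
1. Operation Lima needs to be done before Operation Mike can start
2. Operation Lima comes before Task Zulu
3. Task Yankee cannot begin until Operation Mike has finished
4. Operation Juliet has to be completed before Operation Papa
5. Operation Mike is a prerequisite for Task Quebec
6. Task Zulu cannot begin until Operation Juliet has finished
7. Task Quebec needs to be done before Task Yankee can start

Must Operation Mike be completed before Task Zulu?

Operation Mike and Task Zulu are not related by any chain of constraints.
A valid ordering placing Task Zulu before Operation Mike exists, so the answer is no.

No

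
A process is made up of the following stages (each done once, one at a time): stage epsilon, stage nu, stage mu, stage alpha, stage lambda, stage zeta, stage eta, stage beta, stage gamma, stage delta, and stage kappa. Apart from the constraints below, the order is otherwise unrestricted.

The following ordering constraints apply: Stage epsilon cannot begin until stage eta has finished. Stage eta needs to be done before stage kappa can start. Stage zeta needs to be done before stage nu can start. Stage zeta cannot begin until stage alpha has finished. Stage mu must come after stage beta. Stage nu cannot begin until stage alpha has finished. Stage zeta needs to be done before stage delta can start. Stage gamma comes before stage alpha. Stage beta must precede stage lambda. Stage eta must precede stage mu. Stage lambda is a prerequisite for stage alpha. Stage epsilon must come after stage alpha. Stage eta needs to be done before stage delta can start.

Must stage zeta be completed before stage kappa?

No chain of constraints connects stage zeta to stage kappa in either direction.
So stage zeta can come before stage kappa or after — it is not forced.

No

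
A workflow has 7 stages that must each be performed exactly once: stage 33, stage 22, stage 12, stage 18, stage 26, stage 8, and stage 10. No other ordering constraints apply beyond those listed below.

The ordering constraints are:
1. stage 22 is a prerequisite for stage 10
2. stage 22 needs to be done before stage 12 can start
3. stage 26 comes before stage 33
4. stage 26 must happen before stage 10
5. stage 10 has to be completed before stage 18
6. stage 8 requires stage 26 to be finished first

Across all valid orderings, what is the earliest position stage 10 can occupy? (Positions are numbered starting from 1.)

The stages that are forced before stage 10, directly or transitively, are stage 22, stage 26. That's 2 stages.
With 2 mandatory predecessors, the earliest stage 10 can sit is position 2+1 = 3, and placing just those 2 first achieves it.

3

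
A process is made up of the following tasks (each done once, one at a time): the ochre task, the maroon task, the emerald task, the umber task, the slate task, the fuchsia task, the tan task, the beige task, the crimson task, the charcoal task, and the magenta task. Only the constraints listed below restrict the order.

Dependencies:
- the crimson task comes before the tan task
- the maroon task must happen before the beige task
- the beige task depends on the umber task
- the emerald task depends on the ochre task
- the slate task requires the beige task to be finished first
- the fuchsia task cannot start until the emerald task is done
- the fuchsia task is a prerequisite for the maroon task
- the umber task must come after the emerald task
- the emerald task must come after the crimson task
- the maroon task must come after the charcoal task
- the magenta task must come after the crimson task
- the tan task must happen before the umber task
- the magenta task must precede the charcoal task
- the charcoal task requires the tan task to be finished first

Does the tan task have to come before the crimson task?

No

In fact the dependencies run the other way: the crimson task → the tan task.
So the tan task does not have to come before the crimson task — it cannot.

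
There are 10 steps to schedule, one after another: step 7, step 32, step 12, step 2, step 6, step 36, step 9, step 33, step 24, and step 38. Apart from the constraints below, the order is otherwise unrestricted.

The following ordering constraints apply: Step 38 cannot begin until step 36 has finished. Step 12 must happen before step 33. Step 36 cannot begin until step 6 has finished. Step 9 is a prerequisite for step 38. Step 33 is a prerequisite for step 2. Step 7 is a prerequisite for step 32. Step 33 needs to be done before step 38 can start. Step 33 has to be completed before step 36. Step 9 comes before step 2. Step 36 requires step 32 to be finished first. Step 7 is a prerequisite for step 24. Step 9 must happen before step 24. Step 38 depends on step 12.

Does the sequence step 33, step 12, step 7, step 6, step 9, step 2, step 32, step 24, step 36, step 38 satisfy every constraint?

No

In the proposed order, step 33 appears before step 12.
But one of the constraints requires step 12 before step 33, so this ordering violates it.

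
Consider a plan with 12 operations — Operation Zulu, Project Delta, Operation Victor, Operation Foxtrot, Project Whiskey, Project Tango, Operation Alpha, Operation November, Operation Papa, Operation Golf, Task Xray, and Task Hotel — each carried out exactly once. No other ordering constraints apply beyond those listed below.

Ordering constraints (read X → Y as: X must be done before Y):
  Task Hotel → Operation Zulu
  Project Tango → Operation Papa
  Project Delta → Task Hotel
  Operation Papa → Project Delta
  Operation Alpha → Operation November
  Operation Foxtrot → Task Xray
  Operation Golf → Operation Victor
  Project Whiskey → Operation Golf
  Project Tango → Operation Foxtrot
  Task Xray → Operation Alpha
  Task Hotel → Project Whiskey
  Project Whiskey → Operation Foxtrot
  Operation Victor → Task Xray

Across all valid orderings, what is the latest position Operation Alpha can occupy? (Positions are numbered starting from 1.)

Following the constraints forward from Operation Alpha, its only required successor is Operation November.
With 1 mandatory successor out of 12 operations total, the latest slot for Operation Alpha is 12−1 = 11, and it's reachable by doing all non-successors before Operation Alpha.

11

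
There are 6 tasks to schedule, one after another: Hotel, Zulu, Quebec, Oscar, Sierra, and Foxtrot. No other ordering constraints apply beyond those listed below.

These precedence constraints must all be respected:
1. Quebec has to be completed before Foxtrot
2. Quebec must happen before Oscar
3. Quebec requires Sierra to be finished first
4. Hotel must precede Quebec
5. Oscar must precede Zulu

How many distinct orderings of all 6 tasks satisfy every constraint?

The tasks with no prerequisites are Hotel, Sierra; any of them can be placed first.
Counting all ways to extend the partial order to a total order gives 6.

6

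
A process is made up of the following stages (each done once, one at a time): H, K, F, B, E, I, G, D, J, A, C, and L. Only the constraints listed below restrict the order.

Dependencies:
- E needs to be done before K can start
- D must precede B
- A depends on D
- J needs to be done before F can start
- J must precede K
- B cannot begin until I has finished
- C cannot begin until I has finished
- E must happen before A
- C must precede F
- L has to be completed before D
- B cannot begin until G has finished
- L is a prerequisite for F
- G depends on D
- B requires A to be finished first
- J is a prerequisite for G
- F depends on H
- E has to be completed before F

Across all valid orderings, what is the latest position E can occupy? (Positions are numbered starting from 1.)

8

Following every chain forward from E, the stages that must come later are K, F, B, A — 4 of them.
So at least 4 stages follow E, putting E no later than position 8. That position is achievable by scheduling everything else first.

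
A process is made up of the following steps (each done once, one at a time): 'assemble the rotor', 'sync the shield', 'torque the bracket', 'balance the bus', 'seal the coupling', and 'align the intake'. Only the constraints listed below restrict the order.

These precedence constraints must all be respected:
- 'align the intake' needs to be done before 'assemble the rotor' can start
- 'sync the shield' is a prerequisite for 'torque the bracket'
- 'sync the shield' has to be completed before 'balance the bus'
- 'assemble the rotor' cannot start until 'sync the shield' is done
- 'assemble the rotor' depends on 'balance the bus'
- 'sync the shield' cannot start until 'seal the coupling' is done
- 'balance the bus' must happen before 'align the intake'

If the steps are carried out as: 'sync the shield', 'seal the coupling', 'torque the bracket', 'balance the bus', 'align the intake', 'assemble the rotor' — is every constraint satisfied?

No

Here 'seal the coupling' comes after 'sync the shield'.
Since 'seal the coupling' is required before 'sync the shield', the ordering is invalid.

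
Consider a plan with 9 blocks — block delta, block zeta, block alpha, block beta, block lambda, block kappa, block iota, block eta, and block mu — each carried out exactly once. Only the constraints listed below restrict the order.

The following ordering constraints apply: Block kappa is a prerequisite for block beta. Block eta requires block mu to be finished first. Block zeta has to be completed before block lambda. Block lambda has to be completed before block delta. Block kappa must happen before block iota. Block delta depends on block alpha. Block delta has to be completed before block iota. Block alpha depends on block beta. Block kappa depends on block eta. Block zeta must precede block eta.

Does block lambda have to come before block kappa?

No

Nothing in the constraints links block lambda and block kappa; they are unordered relative to each other.
A valid ordering placing block kappa before block lambda exists, so the answer is no.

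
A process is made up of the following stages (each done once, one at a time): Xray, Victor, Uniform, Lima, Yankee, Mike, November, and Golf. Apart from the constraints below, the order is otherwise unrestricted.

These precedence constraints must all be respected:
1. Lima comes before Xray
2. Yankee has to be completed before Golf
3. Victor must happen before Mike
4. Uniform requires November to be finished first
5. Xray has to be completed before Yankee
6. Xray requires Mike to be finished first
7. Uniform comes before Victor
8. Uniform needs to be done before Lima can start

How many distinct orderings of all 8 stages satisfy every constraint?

Only November has no prerequisites, so it must go first.
Systematically extending each partial ordering one stage at a time and counting, there are 3 complete orderings.

3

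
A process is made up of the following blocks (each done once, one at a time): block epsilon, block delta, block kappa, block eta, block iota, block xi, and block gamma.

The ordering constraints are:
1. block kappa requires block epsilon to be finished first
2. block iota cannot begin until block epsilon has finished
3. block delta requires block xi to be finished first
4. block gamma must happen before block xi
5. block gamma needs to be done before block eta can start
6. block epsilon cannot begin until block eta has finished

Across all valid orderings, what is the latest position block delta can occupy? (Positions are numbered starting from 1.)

No constraint forces any block after block delta, so it can be placed last, in position 7.

7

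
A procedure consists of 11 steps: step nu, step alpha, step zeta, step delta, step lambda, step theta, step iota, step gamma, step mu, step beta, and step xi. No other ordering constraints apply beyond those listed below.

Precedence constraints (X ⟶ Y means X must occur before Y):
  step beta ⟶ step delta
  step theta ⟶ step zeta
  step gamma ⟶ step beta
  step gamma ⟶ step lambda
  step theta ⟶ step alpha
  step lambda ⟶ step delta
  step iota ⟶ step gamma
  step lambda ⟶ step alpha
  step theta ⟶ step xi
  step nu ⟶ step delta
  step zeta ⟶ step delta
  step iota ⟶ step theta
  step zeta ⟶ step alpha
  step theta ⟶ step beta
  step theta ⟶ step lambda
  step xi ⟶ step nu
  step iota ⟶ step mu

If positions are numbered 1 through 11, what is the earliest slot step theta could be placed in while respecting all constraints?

2

Working backwards through the constraints from step theta, its only required predecessor is step iota.
So at minimum 1 step comes before step theta, putting step theta no earlier than position 2. That position is achievable by scheduling exactly that predecessor first.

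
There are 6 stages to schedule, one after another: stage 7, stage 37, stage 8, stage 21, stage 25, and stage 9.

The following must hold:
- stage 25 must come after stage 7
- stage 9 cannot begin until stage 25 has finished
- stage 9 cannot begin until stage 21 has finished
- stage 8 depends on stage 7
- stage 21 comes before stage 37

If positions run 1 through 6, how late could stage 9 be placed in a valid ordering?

6

No constraint forces any stage after stage 9, so it can be placed last, in position 6.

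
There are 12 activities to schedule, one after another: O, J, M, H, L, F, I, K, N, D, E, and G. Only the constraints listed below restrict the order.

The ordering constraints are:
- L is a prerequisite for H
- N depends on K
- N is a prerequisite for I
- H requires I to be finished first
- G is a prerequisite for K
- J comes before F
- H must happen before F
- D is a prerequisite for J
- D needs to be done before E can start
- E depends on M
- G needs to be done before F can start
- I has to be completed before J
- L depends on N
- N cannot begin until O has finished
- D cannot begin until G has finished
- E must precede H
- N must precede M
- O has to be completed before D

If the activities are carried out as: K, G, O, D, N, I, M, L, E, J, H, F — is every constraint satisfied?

In the proposed order, K appears before G.
But one of the constraints requires G before K, so this ordering violates it.

No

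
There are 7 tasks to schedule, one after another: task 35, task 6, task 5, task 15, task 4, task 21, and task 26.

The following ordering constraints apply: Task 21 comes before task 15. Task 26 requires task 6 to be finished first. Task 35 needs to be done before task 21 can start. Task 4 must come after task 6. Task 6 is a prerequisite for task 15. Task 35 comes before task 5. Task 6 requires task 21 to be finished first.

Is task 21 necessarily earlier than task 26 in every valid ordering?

Following the dependencies: task 21 → task 6 → task 26.
Hence task 21 necessarily comes before task 26.

Yes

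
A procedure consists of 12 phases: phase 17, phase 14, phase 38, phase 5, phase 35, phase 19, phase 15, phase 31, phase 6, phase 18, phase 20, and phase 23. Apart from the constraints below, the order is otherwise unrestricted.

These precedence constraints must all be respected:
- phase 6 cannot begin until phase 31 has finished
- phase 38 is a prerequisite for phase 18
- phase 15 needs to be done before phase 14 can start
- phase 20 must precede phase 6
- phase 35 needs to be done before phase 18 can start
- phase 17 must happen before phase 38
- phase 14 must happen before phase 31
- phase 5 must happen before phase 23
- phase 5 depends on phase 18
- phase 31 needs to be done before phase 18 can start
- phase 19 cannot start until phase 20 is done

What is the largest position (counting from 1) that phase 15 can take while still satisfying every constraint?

Following every chain forward from phase 15, the phases that must come later are phase 14, phase 5, phase 31, phase 6, phase 18, phase 23 — 6 of them.
So at least 6 phases follow phase 15, putting phase 15 no later than position 6. That position is achievable by scheduling everything else first.

6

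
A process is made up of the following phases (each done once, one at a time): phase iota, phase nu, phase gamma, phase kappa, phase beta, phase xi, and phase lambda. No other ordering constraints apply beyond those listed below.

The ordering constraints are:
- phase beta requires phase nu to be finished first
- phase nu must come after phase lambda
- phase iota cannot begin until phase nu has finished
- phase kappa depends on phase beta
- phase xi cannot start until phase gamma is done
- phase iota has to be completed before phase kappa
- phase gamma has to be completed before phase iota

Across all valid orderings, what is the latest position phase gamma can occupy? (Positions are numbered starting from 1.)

Every phase that must follow phase gamma has to come after it. Tracing all chains starting from phase gamma, those phases are: phase iota, phase kappa, phase xi — 3 in total.
With 3 mandatory successors out of 7 phases total, the latest slot for phase gamma is 7−3 = 4, and it's reachable by doing all non-successors before phase gamma.

4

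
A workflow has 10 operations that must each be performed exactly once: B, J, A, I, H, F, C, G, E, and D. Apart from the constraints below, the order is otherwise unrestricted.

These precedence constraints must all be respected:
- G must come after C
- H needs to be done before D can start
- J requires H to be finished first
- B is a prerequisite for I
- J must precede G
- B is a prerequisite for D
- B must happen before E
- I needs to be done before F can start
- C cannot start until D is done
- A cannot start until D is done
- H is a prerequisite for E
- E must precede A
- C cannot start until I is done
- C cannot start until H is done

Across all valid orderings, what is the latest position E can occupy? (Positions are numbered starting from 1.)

9

The only operation forced after E (directly or by a chain) is A.
So at least 1 operation follows E, putting E no later than position 9. That position is achievable by scheduling everything else first.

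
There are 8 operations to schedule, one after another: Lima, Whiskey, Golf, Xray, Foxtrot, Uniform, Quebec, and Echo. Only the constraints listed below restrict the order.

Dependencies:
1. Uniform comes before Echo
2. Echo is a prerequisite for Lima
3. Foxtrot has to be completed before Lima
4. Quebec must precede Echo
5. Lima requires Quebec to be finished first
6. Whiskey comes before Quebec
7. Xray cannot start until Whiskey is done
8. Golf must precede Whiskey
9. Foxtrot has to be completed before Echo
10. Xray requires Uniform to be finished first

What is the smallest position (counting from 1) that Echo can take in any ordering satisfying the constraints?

6

The operations that are forced before Echo, directly or transitively, are Whiskey, Golf, Foxtrot, Uniform, Quebec. That's 5 operations.
So at minimum 5 operations come before Echo, putting Echo no earlier than position 6. That position is achievable by scheduling exactly those predecessors first.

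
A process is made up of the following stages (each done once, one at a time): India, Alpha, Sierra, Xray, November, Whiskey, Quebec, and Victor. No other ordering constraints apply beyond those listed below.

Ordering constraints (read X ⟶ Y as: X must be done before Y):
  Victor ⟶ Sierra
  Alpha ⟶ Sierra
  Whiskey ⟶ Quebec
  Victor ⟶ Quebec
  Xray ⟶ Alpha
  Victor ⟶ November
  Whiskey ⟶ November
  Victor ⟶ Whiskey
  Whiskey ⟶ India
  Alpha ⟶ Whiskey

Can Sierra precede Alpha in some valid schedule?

The constraints give a chain Alpha → Sierra, which forces Alpha before Sierra.
Hence Sierra can never be scheduled before Alpha.

No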